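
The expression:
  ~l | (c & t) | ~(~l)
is always true.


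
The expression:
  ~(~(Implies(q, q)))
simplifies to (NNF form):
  True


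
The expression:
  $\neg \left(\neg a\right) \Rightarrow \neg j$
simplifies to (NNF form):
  $\neg a \vee \neg j$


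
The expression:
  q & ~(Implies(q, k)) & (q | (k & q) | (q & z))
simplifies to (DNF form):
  q & ~k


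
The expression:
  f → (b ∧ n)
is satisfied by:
  {n: True, b: True, f: False}
  {n: True, b: False, f: False}
  {b: True, n: False, f: False}
  {n: False, b: False, f: False}
  {f: True, n: True, b: True}


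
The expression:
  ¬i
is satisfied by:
  {i: False}


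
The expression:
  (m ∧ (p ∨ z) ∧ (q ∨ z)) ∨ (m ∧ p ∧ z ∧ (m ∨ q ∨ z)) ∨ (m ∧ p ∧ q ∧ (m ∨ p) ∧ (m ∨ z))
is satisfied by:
  {m: True, q: True, z: True, p: True}
  {m: True, q: True, z: True, p: False}
  {m: True, z: True, p: True, q: False}
  {m: True, z: True, p: False, q: False}
  {m: True, q: True, p: True, z: False}


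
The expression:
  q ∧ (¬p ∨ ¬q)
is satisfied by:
  {q: True, p: False}


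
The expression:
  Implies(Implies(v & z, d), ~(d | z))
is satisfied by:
  {v: True, d: False, z: False}
  {d: False, z: False, v: False}
  {z: True, v: True, d: False}


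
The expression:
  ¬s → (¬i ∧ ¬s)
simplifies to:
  s ∨ ¬i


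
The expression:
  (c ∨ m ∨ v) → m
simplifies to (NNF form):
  m ∨ (¬c ∧ ¬v)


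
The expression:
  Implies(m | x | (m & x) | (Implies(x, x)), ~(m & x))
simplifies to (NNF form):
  ~m | ~x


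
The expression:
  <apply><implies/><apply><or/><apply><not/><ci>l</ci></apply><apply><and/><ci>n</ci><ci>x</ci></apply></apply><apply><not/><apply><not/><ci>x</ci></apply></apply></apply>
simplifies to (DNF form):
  <apply><or/><ci>l</ci><ci>x</ci></apply>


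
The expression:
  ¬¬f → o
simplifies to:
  o ∨ ¬f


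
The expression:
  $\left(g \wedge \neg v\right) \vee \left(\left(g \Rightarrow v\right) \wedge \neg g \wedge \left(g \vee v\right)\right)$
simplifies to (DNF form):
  $\left(g \wedge \neg v\right) \vee \left(v \wedge \neg g\right)$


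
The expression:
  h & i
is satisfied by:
  {h: True, i: True}


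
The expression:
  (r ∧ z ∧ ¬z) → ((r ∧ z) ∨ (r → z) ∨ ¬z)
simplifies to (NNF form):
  True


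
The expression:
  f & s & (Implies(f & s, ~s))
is never true.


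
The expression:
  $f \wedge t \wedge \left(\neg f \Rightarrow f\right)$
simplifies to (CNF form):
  $f \wedge t$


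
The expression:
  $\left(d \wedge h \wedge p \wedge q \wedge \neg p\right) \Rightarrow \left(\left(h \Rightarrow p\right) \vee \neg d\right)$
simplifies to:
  $\text{True}$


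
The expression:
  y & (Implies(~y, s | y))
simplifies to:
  y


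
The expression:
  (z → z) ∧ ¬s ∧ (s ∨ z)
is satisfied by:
  {z: True, s: False}


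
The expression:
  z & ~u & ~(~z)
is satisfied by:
  {z: True, u: False}


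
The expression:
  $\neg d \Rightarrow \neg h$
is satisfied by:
  {d: True, h: False}
  {h: False, d: False}
  {h: True, d: True}


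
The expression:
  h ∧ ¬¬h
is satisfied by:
  {h: True}


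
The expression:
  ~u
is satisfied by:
  {u: False}


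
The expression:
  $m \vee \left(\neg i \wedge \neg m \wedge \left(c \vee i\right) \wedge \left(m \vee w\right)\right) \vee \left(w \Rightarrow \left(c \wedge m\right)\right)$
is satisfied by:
  {c: True, m: True, i: False, w: False}
  {m: True, i: False, w: False, c: False}
  {c: True, m: True, i: True, w: False}
  {m: True, i: True, w: False, c: False}
  {c: True, i: False, w: False, m: False}
  {c: False, i: False, w: False, m: False}
  {c: True, i: True, w: False, m: False}
  {i: True, c: False, w: False, m: False}
  {c: True, w: True, m: True, i: False}
  {w: True, m: True, c: False, i: False}
  {c: True, w: True, m: True, i: True}
  {w: True, m: True, i: True, c: False}
  {w: True, c: True, m: False, i: False}


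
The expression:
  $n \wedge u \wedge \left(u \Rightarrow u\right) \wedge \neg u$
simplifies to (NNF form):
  $\text{False}$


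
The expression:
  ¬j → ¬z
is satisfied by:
  {j: True, z: False}
  {z: False, j: False}
  {z: True, j: True}


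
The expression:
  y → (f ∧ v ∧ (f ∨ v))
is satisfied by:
  {f: True, v: True, y: False}
  {f: True, v: False, y: False}
  {v: True, f: False, y: False}
  {f: False, v: False, y: False}
  {y: True, f: True, v: True}


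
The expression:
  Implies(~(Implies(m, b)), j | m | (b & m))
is always true.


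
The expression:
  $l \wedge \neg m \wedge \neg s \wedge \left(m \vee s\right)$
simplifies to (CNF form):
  $\text{False}$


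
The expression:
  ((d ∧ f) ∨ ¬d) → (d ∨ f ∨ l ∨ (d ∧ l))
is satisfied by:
  {d: True, l: True, f: True}
  {d: True, l: True, f: False}
  {d: True, f: True, l: False}
  {d: True, f: False, l: False}
  {l: True, f: True, d: False}
  {l: True, f: False, d: False}
  {f: True, l: False, d: False}


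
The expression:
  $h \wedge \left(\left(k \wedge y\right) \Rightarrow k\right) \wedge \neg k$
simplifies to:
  $h \wedge \neg k$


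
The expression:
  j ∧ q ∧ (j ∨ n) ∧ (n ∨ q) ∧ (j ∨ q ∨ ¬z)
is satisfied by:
  {j: True, q: True}


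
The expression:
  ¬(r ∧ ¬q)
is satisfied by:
  {q: True, r: False}
  {r: False, q: False}
  {r: True, q: True}


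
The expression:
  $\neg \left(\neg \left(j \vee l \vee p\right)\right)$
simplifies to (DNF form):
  $j \vee l \vee p$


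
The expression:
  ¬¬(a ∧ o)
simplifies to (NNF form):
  a ∧ o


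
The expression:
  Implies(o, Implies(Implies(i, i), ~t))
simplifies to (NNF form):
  ~o | ~t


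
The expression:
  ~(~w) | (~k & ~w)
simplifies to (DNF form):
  w | ~k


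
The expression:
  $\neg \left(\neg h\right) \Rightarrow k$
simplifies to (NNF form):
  $k \vee \neg h$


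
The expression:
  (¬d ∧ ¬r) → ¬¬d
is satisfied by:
  {r: True, d: True}
  {r: True, d: False}
  {d: True, r: False}


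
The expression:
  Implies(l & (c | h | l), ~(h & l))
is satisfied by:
  {l: False, h: False}
  {h: True, l: False}
  {l: True, h: False}


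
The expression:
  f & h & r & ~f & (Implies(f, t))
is never true.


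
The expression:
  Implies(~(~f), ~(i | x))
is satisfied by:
  {i: False, f: False, x: False}
  {x: True, i: False, f: False}
  {i: True, x: False, f: False}
  {x: True, i: True, f: False}
  {f: True, x: False, i: False}


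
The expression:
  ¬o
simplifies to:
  ¬o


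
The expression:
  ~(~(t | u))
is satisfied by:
  {t: True, u: True}
  {t: True, u: False}
  {u: True, t: False}


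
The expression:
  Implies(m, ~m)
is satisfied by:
  {m: False}


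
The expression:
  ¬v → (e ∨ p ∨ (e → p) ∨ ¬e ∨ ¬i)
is always true.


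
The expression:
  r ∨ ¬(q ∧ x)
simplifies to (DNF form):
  r ∨ ¬q ∨ ¬x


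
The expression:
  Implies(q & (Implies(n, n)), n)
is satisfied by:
  {n: True, q: False}
  {q: False, n: False}
  {q: True, n: True}


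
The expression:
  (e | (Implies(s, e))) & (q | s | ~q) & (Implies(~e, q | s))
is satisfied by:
  {e: True, q: True, s: False}
  {e: True, q: False, s: False}
  {e: True, s: True, q: True}
  {e: True, s: True, q: False}
  {q: True, s: False, e: False}


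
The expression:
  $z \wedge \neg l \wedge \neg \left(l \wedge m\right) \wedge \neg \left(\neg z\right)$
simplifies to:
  $z \wedge \neg l$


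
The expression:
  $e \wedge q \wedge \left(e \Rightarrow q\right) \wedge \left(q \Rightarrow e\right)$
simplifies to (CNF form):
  $e \wedge q$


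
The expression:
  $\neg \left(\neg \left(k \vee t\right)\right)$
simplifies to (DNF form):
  $k \vee t$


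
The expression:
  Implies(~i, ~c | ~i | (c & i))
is always true.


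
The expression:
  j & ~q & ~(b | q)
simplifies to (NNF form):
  j & ~b & ~q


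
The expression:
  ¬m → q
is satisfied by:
  {q: True, m: True}
  {q: True, m: False}
  {m: True, q: False}


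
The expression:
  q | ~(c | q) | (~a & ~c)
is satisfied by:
  {q: True, c: False}
  {c: False, q: False}
  {c: True, q: True}


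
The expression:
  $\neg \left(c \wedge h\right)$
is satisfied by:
  {h: False, c: False}
  {c: True, h: False}
  {h: True, c: False}


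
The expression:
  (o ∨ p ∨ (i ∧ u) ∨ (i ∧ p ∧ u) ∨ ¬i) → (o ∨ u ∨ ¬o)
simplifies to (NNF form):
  True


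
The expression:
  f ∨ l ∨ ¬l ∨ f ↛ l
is always true.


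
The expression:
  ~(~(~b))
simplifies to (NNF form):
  ~b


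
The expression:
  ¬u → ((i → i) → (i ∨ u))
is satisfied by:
  {i: True, u: True}
  {i: True, u: False}
  {u: True, i: False}


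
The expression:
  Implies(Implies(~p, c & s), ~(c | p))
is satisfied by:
  {s: False, p: False, c: False}
  {c: True, s: False, p: False}
  {s: True, c: False, p: False}


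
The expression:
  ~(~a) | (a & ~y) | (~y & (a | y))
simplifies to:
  a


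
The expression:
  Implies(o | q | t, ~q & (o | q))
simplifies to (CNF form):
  ~q & (o | ~t)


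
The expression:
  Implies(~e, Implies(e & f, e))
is always true.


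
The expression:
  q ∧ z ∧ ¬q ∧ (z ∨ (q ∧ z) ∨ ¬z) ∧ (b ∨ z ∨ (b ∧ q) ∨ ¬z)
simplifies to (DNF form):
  False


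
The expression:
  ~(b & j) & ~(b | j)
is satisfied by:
  {j: False, b: False}


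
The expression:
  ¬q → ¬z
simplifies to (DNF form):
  q ∨ ¬z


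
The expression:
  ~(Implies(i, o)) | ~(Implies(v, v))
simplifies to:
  i & ~o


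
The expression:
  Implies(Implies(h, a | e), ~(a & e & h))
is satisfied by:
  {h: False, e: False, a: False}
  {a: True, h: False, e: False}
  {e: True, h: False, a: False}
  {a: True, e: True, h: False}
  {h: True, a: False, e: False}
  {a: True, h: True, e: False}
  {e: True, h: True, a: False}


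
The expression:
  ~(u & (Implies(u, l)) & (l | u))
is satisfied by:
  {l: False, u: False}
  {u: True, l: False}
  {l: True, u: False}


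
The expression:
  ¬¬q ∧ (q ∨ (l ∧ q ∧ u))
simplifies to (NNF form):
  q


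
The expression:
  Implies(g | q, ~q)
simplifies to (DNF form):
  ~q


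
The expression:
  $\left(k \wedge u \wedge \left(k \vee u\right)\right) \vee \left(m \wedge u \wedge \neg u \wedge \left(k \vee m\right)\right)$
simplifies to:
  $k \wedge u$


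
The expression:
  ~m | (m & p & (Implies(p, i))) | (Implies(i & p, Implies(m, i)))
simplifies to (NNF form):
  True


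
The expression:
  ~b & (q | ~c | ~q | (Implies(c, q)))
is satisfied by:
  {b: False}


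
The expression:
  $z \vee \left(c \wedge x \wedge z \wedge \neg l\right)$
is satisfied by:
  {z: True}


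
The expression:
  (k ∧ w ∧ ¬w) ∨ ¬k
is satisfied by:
  {k: False}


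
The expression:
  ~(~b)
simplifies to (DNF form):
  b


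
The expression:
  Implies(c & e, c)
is always true.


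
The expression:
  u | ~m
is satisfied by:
  {u: True, m: False}
  {m: False, u: False}
  {m: True, u: True}


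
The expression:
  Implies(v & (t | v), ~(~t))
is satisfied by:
  {t: True, v: False}
  {v: False, t: False}
  {v: True, t: True}


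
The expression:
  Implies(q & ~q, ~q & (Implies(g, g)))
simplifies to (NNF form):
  True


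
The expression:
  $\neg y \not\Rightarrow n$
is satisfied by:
  {n: False, y: False}


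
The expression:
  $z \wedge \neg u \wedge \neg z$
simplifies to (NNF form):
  $\text{False}$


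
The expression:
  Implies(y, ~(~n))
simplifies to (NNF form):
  n | ~y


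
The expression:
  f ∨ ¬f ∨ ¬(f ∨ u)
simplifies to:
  True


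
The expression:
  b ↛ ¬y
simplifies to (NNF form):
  b ∧ y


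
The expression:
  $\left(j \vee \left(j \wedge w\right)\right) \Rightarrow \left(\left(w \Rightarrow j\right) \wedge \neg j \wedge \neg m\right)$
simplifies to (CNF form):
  $\neg j$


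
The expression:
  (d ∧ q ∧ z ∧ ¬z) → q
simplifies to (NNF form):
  True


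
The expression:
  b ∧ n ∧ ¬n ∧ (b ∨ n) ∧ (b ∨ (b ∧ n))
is never true.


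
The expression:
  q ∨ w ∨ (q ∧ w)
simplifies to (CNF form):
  q ∨ w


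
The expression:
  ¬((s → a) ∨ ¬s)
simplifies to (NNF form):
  s ∧ ¬a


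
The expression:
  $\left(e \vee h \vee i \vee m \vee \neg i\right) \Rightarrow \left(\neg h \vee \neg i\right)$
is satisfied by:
  {h: False, i: False}
  {i: True, h: False}
  {h: True, i: False}


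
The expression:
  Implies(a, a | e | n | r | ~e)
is always true.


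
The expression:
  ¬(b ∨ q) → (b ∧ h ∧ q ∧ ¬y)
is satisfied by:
  {b: True, q: True}
  {b: True, q: False}
  {q: True, b: False}


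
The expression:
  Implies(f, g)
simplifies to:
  g | ~f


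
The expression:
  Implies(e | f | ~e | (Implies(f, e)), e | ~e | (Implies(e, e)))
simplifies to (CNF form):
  True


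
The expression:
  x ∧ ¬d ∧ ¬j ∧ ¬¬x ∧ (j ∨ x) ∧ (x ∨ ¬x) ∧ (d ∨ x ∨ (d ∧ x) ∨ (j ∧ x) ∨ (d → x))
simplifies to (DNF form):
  x ∧ ¬d ∧ ¬j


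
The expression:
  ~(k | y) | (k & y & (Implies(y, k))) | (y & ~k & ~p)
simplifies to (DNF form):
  (k & y) | (~k & ~p) | (~k & ~y)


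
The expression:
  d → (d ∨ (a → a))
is always true.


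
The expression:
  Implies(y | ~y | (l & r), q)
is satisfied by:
  {q: True}


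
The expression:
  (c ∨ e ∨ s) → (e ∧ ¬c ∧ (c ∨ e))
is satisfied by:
  {e: True, s: False, c: False}
  {s: False, c: False, e: False}
  {e: True, s: True, c: False}


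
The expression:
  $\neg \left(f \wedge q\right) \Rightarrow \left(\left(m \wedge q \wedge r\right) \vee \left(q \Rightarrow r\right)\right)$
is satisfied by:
  {r: True, f: True, q: False}
  {r: True, f: False, q: False}
  {f: True, r: False, q: False}
  {r: False, f: False, q: False}
  {r: True, q: True, f: True}
  {r: True, q: True, f: False}
  {q: True, f: True, r: False}


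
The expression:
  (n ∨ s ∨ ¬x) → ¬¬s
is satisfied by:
  {s: True, x: True, n: False}
  {s: True, x: False, n: False}
  {n: True, s: True, x: True}
  {n: True, s: True, x: False}
  {x: True, n: False, s: False}


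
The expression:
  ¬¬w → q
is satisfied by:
  {q: True, w: False}
  {w: False, q: False}
  {w: True, q: True}


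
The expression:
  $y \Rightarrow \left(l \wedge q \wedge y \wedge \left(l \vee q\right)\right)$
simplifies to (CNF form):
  $\left(l \vee \neg y\right) \wedge \left(q \vee \neg y\right)$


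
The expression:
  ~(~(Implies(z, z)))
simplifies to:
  True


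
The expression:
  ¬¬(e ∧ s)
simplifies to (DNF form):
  e ∧ s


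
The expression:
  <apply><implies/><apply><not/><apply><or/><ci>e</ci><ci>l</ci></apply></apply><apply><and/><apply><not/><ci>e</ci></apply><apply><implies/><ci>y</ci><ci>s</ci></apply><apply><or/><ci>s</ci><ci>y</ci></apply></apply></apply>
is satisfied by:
  {s: True, l: True, e: True}
  {s: True, l: True, e: False}
  {s: True, e: True, l: False}
  {s: True, e: False, l: False}
  {l: True, e: True, s: False}
  {l: True, e: False, s: False}
  {e: True, l: False, s: False}


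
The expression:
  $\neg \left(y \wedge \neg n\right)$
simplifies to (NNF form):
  $n \vee \neg y$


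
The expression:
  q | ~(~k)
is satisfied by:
  {k: True, q: True}
  {k: True, q: False}
  {q: True, k: False}


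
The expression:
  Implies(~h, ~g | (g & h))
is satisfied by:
  {h: True, g: False}
  {g: False, h: False}
  {g: True, h: True}


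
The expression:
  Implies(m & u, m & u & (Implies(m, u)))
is always true.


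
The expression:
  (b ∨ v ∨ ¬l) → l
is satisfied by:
  {l: True}


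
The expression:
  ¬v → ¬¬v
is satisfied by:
  {v: True}


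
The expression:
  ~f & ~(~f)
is never true.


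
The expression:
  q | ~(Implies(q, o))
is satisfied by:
  {q: True}


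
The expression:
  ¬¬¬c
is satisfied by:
  {c: False}


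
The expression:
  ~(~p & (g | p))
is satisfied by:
  {p: True, g: False}
  {g: False, p: False}
  {g: True, p: True}


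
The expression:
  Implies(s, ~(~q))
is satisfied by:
  {q: True, s: False}
  {s: False, q: False}
  {s: True, q: True}


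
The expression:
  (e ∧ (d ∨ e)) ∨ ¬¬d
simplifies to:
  d ∨ e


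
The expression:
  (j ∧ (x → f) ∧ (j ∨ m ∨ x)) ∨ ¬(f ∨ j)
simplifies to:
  (f ∧ j) ∨ (¬f ∧ ¬j) ∨ (¬f ∧ ¬x)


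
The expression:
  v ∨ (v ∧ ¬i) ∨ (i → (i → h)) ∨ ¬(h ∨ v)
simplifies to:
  True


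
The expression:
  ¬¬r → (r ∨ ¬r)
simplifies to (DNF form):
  True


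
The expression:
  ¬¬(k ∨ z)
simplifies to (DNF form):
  k ∨ z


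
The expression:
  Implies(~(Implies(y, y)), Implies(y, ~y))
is always true.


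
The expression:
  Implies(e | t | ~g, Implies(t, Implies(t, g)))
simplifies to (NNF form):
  g | ~t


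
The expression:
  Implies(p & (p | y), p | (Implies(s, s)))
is always true.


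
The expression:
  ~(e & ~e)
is always true.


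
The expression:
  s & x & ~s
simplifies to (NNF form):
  False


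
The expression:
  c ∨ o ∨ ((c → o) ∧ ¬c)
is always true.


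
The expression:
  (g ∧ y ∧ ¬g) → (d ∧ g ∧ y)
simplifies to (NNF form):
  True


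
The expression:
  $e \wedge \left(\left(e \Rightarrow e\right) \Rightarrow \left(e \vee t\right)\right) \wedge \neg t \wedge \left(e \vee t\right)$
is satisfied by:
  {e: True, t: False}


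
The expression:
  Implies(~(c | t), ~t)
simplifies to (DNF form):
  True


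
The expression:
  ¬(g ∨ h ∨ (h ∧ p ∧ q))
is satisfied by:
  {g: False, h: False}


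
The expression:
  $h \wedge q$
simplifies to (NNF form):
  $h \wedge q$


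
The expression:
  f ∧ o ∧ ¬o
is never true.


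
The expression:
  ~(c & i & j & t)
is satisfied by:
  {c: False, t: False, i: False, j: False}
  {j: True, c: False, t: False, i: False}
  {i: True, c: False, t: False, j: False}
  {j: True, i: True, c: False, t: False}
  {t: True, j: False, c: False, i: False}
  {j: True, t: True, c: False, i: False}
  {i: True, t: True, j: False, c: False}
  {j: True, i: True, t: True, c: False}
  {c: True, i: False, t: False, j: False}
  {j: True, c: True, i: False, t: False}
  {i: True, c: True, j: False, t: False}
  {j: True, i: True, c: True, t: False}
  {t: True, c: True, i: False, j: False}
  {j: True, t: True, c: True, i: False}
  {i: True, t: True, c: True, j: False}


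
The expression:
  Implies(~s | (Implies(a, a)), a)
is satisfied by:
  {a: True}


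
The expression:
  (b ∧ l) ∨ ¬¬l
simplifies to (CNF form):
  l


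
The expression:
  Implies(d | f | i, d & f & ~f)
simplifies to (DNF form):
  ~d & ~f & ~i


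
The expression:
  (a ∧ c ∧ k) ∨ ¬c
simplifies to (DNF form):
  (a ∧ k) ∨ ¬c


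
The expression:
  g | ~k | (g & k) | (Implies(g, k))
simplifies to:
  True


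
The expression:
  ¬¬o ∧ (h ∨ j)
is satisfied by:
  {h: True, j: True, o: True}
  {h: True, o: True, j: False}
  {j: True, o: True, h: False}


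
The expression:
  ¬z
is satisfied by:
  {z: False}


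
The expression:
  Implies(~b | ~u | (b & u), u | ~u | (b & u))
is always true.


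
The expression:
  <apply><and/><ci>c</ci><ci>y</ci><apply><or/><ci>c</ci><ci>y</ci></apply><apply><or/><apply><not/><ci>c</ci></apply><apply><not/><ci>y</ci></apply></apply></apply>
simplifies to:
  <false/>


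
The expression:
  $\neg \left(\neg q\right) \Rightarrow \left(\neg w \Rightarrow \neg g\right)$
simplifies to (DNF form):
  $w \vee \neg g \vee \neg q$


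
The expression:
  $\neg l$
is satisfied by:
  {l: False}


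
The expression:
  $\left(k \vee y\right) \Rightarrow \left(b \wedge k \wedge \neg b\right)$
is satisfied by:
  {y: False, k: False}


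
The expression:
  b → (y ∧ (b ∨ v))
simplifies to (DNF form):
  y ∨ ¬b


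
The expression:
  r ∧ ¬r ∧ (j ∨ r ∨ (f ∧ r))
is never true.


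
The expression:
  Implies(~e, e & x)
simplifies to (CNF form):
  e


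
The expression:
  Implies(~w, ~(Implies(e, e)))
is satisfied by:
  {w: True}


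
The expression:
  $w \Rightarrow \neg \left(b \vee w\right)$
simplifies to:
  $\neg w$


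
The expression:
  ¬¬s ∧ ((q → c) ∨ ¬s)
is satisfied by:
  {s: True, c: True, q: False}
  {s: True, q: False, c: False}
  {s: True, c: True, q: True}


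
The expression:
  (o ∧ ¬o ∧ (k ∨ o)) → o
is always true.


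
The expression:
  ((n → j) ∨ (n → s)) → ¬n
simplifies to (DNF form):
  (¬j ∧ ¬s) ∨ ¬n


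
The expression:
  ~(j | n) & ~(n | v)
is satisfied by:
  {n: False, v: False, j: False}


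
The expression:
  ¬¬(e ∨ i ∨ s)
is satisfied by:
  {i: True, e: True, s: True}
  {i: True, e: True, s: False}
  {i: True, s: True, e: False}
  {i: True, s: False, e: False}
  {e: True, s: True, i: False}
  {e: True, s: False, i: False}
  {s: True, e: False, i: False}


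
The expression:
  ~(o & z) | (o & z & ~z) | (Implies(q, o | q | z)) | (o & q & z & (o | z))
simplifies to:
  True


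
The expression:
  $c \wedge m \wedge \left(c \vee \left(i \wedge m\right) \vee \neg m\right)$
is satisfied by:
  {c: True, m: True}


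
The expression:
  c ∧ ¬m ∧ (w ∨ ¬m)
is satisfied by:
  {c: True, m: False}


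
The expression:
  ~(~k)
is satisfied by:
  {k: True}


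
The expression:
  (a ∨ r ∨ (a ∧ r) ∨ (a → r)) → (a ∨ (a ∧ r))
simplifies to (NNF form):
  a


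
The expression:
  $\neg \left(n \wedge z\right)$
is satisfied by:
  {z: False, n: False}
  {n: True, z: False}
  {z: True, n: False}


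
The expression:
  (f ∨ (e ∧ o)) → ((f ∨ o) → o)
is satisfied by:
  {o: True, f: False}
  {f: False, o: False}
  {f: True, o: True}


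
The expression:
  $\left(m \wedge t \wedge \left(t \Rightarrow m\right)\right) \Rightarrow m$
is always true.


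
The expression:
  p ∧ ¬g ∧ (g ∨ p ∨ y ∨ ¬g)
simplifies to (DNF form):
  p ∧ ¬g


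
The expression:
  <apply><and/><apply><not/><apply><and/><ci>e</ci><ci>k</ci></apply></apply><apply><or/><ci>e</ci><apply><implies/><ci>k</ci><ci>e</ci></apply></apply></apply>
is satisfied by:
  {k: False}


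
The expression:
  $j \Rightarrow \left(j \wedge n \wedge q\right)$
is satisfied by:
  {q: True, n: True, j: False}
  {q: True, n: False, j: False}
  {n: True, q: False, j: False}
  {q: False, n: False, j: False}
  {j: True, q: True, n: True}


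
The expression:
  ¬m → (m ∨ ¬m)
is always true.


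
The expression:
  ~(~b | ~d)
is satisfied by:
  {b: True, d: True}


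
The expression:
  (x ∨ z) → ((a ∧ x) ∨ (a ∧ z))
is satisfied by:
  {a: True, x: False, z: False}
  {a: True, z: True, x: False}
  {a: True, x: True, z: False}
  {a: True, z: True, x: True}
  {z: False, x: False, a: False}


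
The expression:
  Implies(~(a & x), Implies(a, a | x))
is always true.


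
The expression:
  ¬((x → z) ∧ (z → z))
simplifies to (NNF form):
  x ∧ ¬z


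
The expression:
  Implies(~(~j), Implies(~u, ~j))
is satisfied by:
  {u: True, j: False}
  {j: False, u: False}
  {j: True, u: True}


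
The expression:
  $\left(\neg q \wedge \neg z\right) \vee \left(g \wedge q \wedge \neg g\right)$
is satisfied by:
  {q: False, z: False}


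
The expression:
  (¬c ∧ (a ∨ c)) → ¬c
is always true.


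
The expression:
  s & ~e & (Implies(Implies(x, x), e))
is never true.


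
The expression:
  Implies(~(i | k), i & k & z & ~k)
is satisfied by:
  {i: True, k: True}
  {i: True, k: False}
  {k: True, i: False}


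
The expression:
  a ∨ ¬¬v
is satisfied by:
  {a: True, v: True}
  {a: True, v: False}
  {v: True, a: False}


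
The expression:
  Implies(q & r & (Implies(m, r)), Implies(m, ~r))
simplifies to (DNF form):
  ~m | ~q | ~r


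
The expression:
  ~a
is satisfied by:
  {a: False}


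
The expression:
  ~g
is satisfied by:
  {g: False}


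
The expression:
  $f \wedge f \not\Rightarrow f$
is never true.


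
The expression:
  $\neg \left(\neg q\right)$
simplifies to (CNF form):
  $q$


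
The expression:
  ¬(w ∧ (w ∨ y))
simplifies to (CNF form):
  ¬w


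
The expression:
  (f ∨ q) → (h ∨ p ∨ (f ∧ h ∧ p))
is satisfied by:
  {p: True, h: True, f: False, q: False}
  {p: True, q: True, h: True, f: False}
  {p: True, h: True, f: True, q: False}
  {p: True, q: True, h: True, f: True}
  {p: True, f: False, h: False, q: False}
  {p: True, q: True, f: False, h: False}
  {p: True, f: True, h: False, q: False}
  {p: True, q: True, f: True, h: False}
  {h: True, q: False, f: False, p: False}
  {q: True, h: True, f: False, p: False}
  {h: True, f: True, q: False, p: False}
  {q: True, h: True, f: True, p: False}
  {q: False, f: False, h: False, p: False}


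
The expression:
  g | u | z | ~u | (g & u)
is always true.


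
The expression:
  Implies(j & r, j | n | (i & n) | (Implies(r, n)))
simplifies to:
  True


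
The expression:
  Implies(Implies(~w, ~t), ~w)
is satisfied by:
  {w: False}


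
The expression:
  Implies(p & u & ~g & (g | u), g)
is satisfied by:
  {g: True, p: False, u: False}
  {p: False, u: False, g: False}
  {g: True, u: True, p: False}
  {u: True, p: False, g: False}
  {g: True, p: True, u: False}
  {p: True, g: False, u: False}
  {g: True, u: True, p: True}


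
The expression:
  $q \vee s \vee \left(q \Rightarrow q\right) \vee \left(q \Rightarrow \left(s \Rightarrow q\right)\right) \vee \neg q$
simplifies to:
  $\text{True}$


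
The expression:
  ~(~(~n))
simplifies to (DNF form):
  ~n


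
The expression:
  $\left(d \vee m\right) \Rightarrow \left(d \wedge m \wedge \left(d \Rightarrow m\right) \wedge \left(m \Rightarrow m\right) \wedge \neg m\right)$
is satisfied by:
  {d: False, m: False}


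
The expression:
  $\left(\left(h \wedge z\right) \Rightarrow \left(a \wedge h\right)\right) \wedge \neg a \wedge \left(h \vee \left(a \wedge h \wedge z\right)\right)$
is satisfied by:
  {h: True, z: False, a: False}


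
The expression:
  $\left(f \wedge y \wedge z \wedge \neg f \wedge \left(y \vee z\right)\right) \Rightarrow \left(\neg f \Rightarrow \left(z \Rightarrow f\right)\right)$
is always true.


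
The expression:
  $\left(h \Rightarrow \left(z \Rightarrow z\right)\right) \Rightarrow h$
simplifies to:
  $h$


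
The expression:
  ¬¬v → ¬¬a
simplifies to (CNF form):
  a ∨ ¬v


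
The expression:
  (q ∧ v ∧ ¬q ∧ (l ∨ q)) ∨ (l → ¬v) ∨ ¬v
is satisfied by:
  {l: False, v: False}
  {v: True, l: False}
  {l: True, v: False}


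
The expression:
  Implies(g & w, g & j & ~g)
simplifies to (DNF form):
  ~g | ~w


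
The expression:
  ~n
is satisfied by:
  {n: False}


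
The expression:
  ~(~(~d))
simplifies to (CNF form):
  ~d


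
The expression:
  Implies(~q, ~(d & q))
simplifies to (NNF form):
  True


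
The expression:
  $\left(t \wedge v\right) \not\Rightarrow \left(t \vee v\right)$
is never true.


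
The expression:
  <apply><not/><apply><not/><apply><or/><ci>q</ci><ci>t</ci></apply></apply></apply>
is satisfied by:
  {t: True, q: True}
  {t: True, q: False}
  {q: True, t: False}


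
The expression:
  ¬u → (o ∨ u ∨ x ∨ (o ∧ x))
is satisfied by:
  {x: True, o: True, u: True}
  {x: True, o: True, u: False}
  {x: True, u: True, o: False}
  {x: True, u: False, o: False}
  {o: True, u: True, x: False}
  {o: True, u: False, x: False}
  {u: True, o: False, x: False}


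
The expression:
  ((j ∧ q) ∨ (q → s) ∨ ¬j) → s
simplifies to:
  s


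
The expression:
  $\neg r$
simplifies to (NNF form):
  $\neg r$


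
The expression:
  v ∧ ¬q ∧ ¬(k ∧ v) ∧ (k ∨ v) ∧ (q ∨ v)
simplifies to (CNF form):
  v ∧ ¬k ∧ ¬q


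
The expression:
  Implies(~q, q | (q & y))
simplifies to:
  q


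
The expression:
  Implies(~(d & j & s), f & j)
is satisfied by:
  {j: True, s: True, f: True, d: True}
  {j: True, s: True, f: True, d: False}
  {j: True, f: True, d: True, s: False}
  {j: True, f: True, d: False, s: False}
  {j: True, s: True, d: True, f: False}


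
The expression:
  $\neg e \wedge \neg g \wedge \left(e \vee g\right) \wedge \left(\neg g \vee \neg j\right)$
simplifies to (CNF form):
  $\text{False}$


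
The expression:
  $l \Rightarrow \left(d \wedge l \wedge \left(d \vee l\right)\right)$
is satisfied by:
  {d: True, l: False}
  {l: False, d: False}
  {l: True, d: True}


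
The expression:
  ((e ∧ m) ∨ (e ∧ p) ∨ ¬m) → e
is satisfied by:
  {m: True, e: True}
  {m: True, e: False}
  {e: True, m: False}


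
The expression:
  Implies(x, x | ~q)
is always true.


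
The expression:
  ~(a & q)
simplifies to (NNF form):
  ~a | ~q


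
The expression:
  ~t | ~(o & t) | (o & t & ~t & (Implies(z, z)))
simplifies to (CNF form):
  ~o | ~t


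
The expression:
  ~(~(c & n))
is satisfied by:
  {c: True, n: True}


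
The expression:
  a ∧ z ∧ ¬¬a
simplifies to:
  a ∧ z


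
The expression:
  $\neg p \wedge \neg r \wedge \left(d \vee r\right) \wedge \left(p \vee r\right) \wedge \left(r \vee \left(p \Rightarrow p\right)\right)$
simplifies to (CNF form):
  $\text{False}$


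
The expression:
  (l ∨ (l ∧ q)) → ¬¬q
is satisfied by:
  {q: True, l: False}
  {l: False, q: False}
  {l: True, q: True}


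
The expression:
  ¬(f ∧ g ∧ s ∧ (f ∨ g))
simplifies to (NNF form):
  ¬f ∨ ¬g ∨ ¬s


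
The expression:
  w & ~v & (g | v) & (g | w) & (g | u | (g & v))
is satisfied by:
  {w: True, g: True, v: False}


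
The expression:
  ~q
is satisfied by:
  {q: False}


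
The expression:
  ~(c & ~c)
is always true.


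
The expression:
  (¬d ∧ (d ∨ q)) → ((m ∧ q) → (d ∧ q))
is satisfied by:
  {d: True, m: False, q: False}
  {m: False, q: False, d: False}
  {d: True, q: True, m: False}
  {q: True, m: False, d: False}
  {d: True, m: True, q: False}
  {m: True, d: False, q: False}
  {d: True, q: True, m: True}


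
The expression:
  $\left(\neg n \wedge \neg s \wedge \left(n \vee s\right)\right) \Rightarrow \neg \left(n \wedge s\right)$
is always true.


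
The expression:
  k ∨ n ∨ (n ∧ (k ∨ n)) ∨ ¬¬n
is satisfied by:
  {n: True, k: True}
  {n: True, k: False}
  {k: True, n: False}


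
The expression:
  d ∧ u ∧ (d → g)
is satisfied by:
  {u: True, d: True, g: True}


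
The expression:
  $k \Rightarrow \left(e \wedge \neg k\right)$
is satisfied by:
  {k: False}


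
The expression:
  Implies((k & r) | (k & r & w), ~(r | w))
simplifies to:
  ~k | ~r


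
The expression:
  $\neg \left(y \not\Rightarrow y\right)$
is always true.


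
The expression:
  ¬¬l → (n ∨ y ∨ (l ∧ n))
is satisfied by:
  {n: True, y: True, l: False}
  {n: True, l: False, y: False}
  {y: True, l: False, n: False}
  {y: False, l: False, n: False}
  {n: True, y: True, l: True}
  {n: True, l: True, y: False}
  {y: True, l: True, n: False}


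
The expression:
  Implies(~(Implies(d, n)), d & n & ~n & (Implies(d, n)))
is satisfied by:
  {n: True, d: False}
  {d: False, n: False}
  {d: True, n: True}


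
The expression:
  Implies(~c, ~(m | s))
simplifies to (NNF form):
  c | (~m & ~s)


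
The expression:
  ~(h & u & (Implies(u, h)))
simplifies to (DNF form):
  ~h | ~u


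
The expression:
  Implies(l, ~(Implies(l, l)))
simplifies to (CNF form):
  ~l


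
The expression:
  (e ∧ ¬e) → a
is always true.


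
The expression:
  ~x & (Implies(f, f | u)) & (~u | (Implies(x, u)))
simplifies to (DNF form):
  ~x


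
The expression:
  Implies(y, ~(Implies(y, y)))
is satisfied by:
  {y: False}


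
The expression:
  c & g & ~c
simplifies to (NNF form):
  False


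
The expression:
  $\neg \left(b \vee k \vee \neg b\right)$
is never true.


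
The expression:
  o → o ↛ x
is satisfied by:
  {o: False, x: False}
  {x: True, o: False}
  {o: True, x: False}


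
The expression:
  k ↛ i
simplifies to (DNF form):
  k ∧ ¬i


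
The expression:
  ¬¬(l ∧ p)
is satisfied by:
  {p: True, l: True}


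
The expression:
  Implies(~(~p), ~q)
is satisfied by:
  {p: False, q: False}
  {q: True, p: False}
  {p: True, q: False}


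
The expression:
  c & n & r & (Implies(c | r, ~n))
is never true.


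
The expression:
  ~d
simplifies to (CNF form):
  ~d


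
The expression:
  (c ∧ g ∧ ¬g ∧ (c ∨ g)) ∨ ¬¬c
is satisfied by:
  {c: True}


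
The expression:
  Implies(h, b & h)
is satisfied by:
  {b: True, h: False}
  {h: False, b: False}
  {h: True, b: True}


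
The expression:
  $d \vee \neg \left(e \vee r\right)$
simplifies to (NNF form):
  $d \vee \left(\neg e \wedge \neg r\right)$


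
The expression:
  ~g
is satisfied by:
  {g: False}


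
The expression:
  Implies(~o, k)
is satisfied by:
  {k: True, o: True}
  {k: True, o: False}
  {o: True, k: False}


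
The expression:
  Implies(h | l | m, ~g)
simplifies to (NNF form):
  ~g | (~h & ~l & ~m)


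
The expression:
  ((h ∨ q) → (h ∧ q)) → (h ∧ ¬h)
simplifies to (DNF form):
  (h ∧ ¬q) ∨ (q ∧ ¬h)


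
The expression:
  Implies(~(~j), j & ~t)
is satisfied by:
  {t: False, j: False}
  {j: True, t: False}
  {t: True, j: False}


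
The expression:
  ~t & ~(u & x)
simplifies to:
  ~t & (~u | ~x)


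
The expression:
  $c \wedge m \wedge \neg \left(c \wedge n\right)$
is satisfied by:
  {c: True, m: True, n: False}


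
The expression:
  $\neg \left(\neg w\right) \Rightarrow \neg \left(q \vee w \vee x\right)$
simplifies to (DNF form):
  $\neg w$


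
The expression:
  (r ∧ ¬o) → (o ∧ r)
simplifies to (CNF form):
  o ∨ ¬r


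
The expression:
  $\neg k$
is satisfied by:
  {k: False}


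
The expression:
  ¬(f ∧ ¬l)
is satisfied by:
  {l: True, f: False}
  {f: False, l: False}
  {f: True, l: True}


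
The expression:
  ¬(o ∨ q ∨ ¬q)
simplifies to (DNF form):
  False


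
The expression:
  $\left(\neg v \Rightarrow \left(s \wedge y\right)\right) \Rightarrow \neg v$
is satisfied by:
  {v: False}


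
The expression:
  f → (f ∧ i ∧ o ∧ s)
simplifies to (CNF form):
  (i ∨ ¬f) ∧ (o ∨ ¬f) ∧ (s ∨ ¬f)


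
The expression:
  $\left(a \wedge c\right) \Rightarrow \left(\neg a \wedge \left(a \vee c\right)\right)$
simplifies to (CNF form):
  $\neg a \vee \neg c$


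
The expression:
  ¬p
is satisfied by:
  {p: False}


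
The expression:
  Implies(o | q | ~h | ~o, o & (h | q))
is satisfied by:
  {o: True, q: True, h: True}
  {o: True, q: True, h: False}
  {o: True, h: True, q: False}


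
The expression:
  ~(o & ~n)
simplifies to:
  n | ~o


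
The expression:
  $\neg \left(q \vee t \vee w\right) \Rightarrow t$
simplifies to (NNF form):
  $q \vee t \vee w$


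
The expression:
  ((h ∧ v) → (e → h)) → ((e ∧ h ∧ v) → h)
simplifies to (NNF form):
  True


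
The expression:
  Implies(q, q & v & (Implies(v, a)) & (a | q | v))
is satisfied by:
  {v: True, a: True, q: False}
  {v: True, a: False, q: False}
  {a: True, v: False, q: False}
  {v: False, a: False, q: False}
  {v: True, q: True, a: True}


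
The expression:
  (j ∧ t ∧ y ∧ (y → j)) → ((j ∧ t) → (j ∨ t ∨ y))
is always true.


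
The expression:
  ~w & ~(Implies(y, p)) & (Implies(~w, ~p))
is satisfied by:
  {y: True, p: False, w: False}


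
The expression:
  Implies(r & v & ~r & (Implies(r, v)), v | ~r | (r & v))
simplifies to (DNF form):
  True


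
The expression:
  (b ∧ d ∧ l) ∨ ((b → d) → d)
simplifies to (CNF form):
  b ∨ d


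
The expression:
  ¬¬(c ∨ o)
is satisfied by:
  {o: True, c: True}
  {o: True, c: False}
  {c: True, o: False}


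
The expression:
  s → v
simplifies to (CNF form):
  v ∨ ¬s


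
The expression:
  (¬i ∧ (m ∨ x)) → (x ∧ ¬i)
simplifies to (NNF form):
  i ∨ x ∨ ¬m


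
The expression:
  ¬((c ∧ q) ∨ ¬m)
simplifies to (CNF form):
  m ∧ (¬c ∨ ¬q)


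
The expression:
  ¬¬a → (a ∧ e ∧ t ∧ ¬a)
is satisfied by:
  {a: False}


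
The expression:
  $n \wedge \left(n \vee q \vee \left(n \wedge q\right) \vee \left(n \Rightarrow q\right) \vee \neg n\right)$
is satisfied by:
  {n: True}


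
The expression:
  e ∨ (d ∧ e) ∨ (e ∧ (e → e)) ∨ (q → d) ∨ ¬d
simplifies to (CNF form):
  True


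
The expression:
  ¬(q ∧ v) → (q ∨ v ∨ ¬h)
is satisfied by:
  {q: True, v: True, h: False}
  {q: True, h: False, v: False}
  {v: True, h: False, q: False}
  {v: False, h: False, q: False}
  {q: True, v: True, h: True}
  {q: True, h: True, v: False}
  {v: True, h: True, q: False}


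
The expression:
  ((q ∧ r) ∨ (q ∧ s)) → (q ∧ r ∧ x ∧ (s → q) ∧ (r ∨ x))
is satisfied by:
  {x: True, s: False, q: False, r: False}
  {x: False, s: False, q: False, r: False}
  {r: True, x: True, s: False, q: False}
  {r: True, x: False, s: False, q: False}
  {s: True, x: True, r: False, q: False}
  {s: True, r: False, x: False, q: False}
  {r: True, s: True, x: True, q: False}
  {r: True, s: True, x: False, q: False}
  {q: True, x: True, s: False, r: False}
  {q: True, x: False, s: False, r: False}
  {r: True, q: True, x: True, s: False}
  {r: True, q: True, s: True, x: True}


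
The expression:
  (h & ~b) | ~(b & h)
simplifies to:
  ~b | ~h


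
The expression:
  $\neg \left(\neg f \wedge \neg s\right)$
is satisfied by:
  {s: True, f: True}
  {s: True, f: False}
  {f: True, s: False}


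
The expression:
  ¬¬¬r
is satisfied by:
  {r: False}


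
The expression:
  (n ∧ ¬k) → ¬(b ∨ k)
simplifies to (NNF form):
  k ∨ ¬b ∨ ¬n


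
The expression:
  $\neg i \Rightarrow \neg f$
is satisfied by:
  {i: True, f: False}
  {f: False, i: False}
  {f: True, i: True}


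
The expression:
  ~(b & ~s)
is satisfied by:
  {s: True, b: False}
  {b: False, s: False}
  {b: True, s: True}


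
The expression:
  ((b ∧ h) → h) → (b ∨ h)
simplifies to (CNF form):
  b ∨ h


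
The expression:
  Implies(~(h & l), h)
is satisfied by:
  {h: True}


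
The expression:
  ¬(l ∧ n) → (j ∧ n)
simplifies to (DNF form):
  (j ∧ n) ∨ (l ∧ n)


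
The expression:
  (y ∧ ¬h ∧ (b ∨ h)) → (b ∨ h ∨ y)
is always true.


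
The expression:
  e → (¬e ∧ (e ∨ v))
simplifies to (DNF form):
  ¬e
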